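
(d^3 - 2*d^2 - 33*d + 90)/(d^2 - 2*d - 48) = (d^2 - 8*d + 15)/(d - 8)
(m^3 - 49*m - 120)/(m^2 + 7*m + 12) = (m^2 - 3*m - 40)/(m + 4)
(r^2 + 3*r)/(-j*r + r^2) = (r + 3)/(-j + r)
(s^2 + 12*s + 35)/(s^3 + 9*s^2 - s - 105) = 1/(s - 3)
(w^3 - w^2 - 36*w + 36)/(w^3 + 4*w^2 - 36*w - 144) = (w - 1)/(w + 4)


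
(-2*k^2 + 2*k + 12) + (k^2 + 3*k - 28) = -k^2 + 5*k - 16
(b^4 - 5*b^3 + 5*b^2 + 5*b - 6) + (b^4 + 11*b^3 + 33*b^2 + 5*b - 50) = 2*b^4 + 6*b^3 + 38*b^2 + 10*b - 56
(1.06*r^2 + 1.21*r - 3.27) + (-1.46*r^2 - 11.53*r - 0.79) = -0.4*r^2 - 10.32*r - 4.06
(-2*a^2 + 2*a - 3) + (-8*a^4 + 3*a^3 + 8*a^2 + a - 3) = -8*a^4 + 3*a^3 + 6*a^2 + 3*a - 6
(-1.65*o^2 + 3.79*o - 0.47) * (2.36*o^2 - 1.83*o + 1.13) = -3.894*o^4 + 11.9639*o^3 - 9.9094*o^2 + 5.1428*o - 0.5311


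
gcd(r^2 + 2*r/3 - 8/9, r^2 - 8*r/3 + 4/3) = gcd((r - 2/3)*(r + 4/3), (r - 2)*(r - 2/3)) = r - 2/3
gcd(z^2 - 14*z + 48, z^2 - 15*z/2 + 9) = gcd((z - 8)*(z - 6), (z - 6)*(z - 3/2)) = z - 6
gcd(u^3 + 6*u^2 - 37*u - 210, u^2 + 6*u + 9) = 1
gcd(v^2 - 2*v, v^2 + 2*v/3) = v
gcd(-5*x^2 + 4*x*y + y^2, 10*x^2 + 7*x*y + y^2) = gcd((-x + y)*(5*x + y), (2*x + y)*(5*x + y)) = 5*x + y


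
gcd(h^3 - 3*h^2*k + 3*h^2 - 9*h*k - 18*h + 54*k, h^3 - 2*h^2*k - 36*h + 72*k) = h + 6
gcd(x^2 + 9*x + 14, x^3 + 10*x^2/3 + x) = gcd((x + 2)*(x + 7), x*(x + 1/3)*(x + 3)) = 1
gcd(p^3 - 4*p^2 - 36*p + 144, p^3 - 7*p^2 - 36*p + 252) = p^2 - 36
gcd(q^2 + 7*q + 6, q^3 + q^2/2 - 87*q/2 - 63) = q + 6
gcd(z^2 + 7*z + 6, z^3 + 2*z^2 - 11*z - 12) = z + 1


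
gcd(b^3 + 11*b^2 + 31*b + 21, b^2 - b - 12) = b + 3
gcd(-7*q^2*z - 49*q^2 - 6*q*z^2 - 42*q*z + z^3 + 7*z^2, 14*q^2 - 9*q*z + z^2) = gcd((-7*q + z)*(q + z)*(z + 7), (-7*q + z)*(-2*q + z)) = -7*q + z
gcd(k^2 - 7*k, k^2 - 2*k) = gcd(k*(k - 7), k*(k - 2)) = k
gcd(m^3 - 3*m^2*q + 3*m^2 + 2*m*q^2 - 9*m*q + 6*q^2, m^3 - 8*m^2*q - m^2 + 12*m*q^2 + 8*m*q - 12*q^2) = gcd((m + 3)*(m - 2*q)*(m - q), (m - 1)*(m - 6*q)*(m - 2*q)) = -m + 2*q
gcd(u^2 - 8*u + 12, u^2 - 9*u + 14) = u - 2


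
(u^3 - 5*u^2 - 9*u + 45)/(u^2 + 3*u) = u - 8 + 15/u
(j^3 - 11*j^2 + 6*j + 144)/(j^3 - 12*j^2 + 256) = (j^2 - 3*j - 18)/(j^2 - 4*j - 32)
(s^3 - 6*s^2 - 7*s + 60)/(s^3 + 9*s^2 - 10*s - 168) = (s^2 - 2*s - 15)/(s^2 + 13*s + 42)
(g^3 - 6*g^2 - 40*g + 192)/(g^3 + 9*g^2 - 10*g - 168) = (g - 8)/(g + 7)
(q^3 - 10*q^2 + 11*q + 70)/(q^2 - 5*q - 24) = (-q^3 + 10*q^2 - 11*q - 70)/(-q^2 + 5*q + 24)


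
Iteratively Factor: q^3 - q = (q - 1)*(q^2 + q) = (q - 1)*(q + 1)*(q)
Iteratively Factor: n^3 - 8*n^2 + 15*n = (n - 3)*(n^2 - 5*n) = n*(n - 3)*(n - 5)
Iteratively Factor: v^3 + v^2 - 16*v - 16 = (v - 4)*(v^2 + 5*v + 4) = (v - 4)*(v + 4)*(v + 1)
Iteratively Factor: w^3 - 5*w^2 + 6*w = (w)*(w^2 - 5*w + 6) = w*(w - 3)*(w - 2)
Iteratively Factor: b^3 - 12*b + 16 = (b + 4)*(b^2 - 4*b + 4) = (b - 2)*(b + 4)*(b - 2)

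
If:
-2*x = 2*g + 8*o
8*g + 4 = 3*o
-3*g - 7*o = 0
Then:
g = -28/65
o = 12/65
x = -4/13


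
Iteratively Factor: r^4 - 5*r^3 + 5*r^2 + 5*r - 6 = (r + 1)*(r^3 - 6*r^2 + 11*r - 6) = (r - 2)*(r + 1)*(r^2 - 4*r + 3) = (r - 3)*(r - 2)*(r + 1)*(r - 1)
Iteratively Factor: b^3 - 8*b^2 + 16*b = (b - 4)*(b^2 - 4*b) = (b - 4)^2*(b)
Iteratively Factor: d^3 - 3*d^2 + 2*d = (d - 1)*(d^2 - 2*d) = d*(d - 1)*(d - 2)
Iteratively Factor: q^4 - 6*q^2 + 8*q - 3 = (q - 1)*(q^3 + q^2 - 5*q + 3) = (q - 1)^2*(q^2 + 2*q - 3) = (q - 1)^3*(q + 3)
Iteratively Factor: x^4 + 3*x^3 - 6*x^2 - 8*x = (x + 4)*(x^3 - x^2 - 2*x) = (x - 2)*(x + 4)*(x^2 + x) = (x - 2)*(x + 1)*(x + 4)*(x)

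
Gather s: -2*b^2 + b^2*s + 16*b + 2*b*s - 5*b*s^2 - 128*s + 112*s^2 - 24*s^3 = -2*b^2 + 16*b - 24*s^3 + s^2*(112 - 5*b) + s*(b^2 + 2*b - 128)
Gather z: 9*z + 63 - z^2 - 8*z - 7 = -z^2 + z + 56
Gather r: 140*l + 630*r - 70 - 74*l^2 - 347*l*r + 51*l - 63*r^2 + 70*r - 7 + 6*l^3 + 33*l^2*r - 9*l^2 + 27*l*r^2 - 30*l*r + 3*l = 6*l^3 - 83*l^2 + 194*l + r^2*(27*l - 63) + r*(33*l^2 - 377*l + 700) - 77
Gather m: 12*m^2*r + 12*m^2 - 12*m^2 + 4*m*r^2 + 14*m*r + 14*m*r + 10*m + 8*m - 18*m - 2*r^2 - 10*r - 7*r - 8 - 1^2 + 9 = 12*m^2*r + m*(4*r^2 + 28*r) - 2*r^2 - 17*r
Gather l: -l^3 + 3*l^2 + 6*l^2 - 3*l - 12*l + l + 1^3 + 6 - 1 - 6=-l^3 + 9*l^2 - 14*l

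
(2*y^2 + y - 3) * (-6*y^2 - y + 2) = -12*y^4 - 8*y^3 + 21*y^2 + 5*y - 6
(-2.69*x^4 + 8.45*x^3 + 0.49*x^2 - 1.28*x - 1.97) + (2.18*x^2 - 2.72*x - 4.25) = -2.69*x^4 + 8.45*x^3 + 2.67*x^2 - 4.0*x - 6.22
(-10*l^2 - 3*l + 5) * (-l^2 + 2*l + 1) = 10*l^4 - 17*l^3 - 21*l^2 + 7*l + 5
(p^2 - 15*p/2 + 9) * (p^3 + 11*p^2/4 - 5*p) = p^5 - 19*p^4/4 - 133*p^3/8 + 249*p^2/4 - 45*p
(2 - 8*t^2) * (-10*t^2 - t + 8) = 80*t^4 + 8*t^3 - 84*t^2 - 2*t + 16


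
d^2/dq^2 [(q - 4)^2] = 2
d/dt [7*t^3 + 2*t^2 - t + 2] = 21*t^2 + 4*t - 1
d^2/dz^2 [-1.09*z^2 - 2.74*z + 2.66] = -2.18000000000000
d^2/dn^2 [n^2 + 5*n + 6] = 2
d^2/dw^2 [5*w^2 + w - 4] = 10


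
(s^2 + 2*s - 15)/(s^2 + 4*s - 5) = (s - 3)/(s - 1)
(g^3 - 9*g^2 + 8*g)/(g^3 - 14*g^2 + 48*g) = (g - 1)/(g - 6)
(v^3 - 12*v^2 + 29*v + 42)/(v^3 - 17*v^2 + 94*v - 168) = (v + 1)/(v - 4)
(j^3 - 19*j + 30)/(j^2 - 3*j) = j + 3 - 10/j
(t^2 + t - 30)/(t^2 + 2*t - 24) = (t - 5)/(t - 4)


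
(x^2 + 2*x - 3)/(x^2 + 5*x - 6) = (x + 3)/(x + 6)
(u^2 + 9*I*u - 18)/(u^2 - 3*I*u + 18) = (u + 6*I)/(u - 6*I)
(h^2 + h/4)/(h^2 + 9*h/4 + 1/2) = h/(h + 2)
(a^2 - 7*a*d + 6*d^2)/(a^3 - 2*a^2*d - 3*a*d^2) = (-a^2 + 7*a*d - 6*d^2)/(a*(-a^2 + 2*a*d + 3*d^2))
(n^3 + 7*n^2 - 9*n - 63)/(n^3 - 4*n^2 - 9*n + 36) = (n + 7)/(n - 4)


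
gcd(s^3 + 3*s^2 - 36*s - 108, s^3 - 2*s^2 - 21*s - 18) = s^2 - 3*s - 18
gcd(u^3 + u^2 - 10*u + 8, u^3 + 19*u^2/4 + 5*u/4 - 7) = u^2 + 3*u - 4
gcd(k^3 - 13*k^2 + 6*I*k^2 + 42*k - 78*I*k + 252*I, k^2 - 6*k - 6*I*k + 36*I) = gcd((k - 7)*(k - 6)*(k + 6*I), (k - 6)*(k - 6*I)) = k - 6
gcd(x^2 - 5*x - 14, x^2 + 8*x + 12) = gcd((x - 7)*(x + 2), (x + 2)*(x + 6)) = x + 2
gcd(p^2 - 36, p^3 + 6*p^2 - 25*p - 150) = p + 6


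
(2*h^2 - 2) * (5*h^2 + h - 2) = 10*h^4 + 2*h^3 - 14*h^2 - 2*h + 4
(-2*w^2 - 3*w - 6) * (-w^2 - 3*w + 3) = 2*w^4 + 9*w^3 + 9*w^2 + 9*w - 18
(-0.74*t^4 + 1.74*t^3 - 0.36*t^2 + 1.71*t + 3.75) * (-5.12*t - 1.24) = 3.7888*t^5 - 7.9912*t^4 - 0.3144*t^3 - 8.3088*t^2 - 21.3204*t - 4.65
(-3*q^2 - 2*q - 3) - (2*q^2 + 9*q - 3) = -5*q^2 - 11*q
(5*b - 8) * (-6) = 48 - 30*b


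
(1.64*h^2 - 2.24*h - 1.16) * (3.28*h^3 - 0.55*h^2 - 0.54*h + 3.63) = 5.3792*h^5 - 8.2492*h^4 - 3.4584*h^3 + 7.8008*h^2 - 7.5048*h - 4.2108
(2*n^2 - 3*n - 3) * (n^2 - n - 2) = 2*n^4 - 5*n^3 - 4*n^2 + 9*n + 6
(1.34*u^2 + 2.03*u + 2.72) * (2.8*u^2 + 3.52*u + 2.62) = 3.752*u^4 + 10.4008*u^3 + 18.2724*u^2 + 14.893*u + 7.1264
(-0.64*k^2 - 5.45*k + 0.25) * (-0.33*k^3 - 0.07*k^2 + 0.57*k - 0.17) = 0.2112*k^5 + 1.8433*k^4 - 0.0657999999999999*k^3 - 3.0152*k^2 + 1.069*k - 0.0425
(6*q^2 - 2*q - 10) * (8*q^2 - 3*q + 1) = 48*q^4 - 34*q^3 - 68*q^2 + 28*q - 10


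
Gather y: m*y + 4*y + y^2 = y^2 + y*(m + 4)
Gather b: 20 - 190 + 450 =280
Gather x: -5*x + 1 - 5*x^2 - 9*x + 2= -5*x^2 - 14*x + 3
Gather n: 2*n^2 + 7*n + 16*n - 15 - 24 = 2*n^2 + 23*n - 39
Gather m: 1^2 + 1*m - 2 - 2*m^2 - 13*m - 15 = -2*m^2 - 12*m - 16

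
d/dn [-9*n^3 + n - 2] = 1 - 27*n^2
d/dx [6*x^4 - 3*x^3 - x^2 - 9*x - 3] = 24*x^3 - 9*x^2 - 2*x - 9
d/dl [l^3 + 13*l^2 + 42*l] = 3*l^2 + 26*l + 42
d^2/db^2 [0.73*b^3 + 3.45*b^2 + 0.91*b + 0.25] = 4.38*b + 6.9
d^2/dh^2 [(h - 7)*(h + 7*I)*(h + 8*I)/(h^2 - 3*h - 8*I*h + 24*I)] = (h^3*(-504 - 184*I) + h^2*(5664 + 576*I) + h*(-25632 - 10752*I) + 1568 + 33792*I)/(h^6 + h^5*(-9 - 24*I) + h^4*(-165 + 216*I) + h^3*(1701 - 136*I) + h^2*(-5184 - 3960*I) + h*(5184 + 13824*I) - 13824*I)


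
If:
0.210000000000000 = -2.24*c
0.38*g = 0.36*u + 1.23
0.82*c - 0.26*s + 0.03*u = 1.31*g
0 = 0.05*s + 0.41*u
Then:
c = -0.09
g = 7.68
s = -38.44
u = 4.69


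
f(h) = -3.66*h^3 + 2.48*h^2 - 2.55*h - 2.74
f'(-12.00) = -1643.19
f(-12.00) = 6709.46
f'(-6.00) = -427.59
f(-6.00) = 892.40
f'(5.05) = -257.52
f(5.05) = -423.73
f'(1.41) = -17.39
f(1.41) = -11.66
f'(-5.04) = -306.46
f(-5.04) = 541.68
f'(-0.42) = -6.57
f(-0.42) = -0.96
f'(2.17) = -43.49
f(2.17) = -33.99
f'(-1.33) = -28.57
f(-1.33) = 13.65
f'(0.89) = -6.83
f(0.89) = -5.63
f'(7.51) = -584.57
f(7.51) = -1432.27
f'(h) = -10.98*h^2 + 4.96*h - 2.55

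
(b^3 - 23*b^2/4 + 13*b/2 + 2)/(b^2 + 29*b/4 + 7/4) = (b^2 - 6*b + 8)/(b + 7)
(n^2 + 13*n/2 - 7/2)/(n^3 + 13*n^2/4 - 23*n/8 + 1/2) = 4*(n + 7)/(4*n^2 + 15*n - 4)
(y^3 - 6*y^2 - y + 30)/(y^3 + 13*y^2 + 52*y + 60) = (y^2 - 8*y + 15)/(y^2 + 11*y + 30)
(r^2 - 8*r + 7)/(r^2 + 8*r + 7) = (r^2 - 8*r + 7)/(r^2 + 8*r + 7)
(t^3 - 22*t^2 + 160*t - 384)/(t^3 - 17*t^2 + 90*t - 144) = (t - 8)/(t - 3)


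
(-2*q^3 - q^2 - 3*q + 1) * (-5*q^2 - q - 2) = 10*q^5 + 7*q^4 + 20*q^3 + 5*q - 2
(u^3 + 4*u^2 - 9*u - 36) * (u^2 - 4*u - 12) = u^5 - 37*u^3 - 48*u^2 + 252*u + 432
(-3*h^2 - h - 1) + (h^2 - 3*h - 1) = -2*h^2 - 4*h - 2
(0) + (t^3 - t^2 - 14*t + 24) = t^3 - t^2 - 14*t + 24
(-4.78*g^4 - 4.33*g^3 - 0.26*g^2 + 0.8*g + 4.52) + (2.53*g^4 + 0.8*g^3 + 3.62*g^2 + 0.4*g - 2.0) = -2.25*g^4 - 3.53*g^3 + 3.36*g^2 + 1.2*g + 2.52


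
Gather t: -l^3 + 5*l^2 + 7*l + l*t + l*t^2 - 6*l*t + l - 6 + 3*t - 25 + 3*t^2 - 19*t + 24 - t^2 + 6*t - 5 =-l^3 + 5*l^2 + 8*l + t^2*(l + 2) + t*(-5*l - 10) - 12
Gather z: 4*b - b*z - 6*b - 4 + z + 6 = -2*b + z*(1 - b) + 2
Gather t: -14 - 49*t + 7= -49*t - 7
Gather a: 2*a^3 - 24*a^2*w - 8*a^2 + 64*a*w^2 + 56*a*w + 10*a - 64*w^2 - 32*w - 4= 2*a^3 + a^2*(-24*w - 8) + a*(64*w^2 + 56*w + 10) - 64*w^2 - 32*w - 4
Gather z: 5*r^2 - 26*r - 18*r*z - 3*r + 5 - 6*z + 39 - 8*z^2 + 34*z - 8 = 5*r^2 - 29*r - 8*z^2 + z*(28 - 18*r) + 36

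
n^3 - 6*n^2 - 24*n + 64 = (n - 8)*(n - 2)*(n + 4)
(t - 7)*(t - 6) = t^2 - 13*t + 42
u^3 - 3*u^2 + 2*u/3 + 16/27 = (u - 8/3)*(u - 2/3)*(u + 1/3)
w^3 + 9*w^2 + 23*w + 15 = (w + 1)*(w + 3)*(w + 5)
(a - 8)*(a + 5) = a^2 - 3*a - 40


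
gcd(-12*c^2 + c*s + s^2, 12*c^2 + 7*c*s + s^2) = 4*c + s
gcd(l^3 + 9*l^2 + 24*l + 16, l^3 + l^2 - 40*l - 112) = l^2 + 8*l + 16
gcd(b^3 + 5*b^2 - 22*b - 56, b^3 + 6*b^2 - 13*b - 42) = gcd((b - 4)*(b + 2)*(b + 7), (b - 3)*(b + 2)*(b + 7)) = b^2 + 9*b + 14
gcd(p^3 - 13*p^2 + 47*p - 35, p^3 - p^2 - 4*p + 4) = p - 1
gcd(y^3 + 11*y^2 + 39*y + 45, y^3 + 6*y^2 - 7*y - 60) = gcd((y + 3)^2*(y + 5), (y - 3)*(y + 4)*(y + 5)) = y + 5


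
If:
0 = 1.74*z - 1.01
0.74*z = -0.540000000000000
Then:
No Solution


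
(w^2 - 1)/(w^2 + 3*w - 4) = (w + 1)/(w + 4)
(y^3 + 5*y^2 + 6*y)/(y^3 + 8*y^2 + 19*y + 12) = y*(y + 2)/(y^2 + 5*y + 4)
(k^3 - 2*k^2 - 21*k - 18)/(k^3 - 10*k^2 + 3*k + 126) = (k + 1)/(k - 7)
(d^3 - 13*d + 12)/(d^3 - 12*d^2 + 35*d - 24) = (d + 4)/(d - 8)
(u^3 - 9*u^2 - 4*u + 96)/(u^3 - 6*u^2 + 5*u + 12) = (u^2 - 5*u - 24)/(u^2 - 2*u - 3)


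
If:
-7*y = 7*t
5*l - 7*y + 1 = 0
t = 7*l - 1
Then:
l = 1/9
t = -2/9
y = 2/9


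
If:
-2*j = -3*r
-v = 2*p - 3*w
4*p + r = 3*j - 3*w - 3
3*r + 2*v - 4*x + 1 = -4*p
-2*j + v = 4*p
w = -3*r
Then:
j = 9/41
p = -12/41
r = 6/41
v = -30/41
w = -18/41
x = -49/164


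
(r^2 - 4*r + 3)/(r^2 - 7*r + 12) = (r - 1)/(r - 4)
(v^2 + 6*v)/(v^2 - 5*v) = (v + 6)/(v - 5)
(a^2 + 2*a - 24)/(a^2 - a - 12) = (a + 6)/(a + 3)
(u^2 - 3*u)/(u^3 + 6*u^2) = (u - 3)/(u*(u + 6))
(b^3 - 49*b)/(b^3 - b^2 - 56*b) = (b - 7)/(b - 8)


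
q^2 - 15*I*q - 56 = (q - 8*I)*(q - 7*I)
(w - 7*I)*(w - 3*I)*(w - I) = w^3 - 11*I*w^2 - 31*w + 21*I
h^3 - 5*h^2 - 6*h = h*(h - 6)*(h + 1)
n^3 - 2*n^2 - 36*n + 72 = (n - 6)*(n - 2)*(n + 6)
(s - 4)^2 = s^2 - 8*s + 16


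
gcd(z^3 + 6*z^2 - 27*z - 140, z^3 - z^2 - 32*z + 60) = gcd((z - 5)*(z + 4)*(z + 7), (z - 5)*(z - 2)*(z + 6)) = z - 5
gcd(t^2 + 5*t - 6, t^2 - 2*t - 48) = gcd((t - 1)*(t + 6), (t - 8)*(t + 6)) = t + 6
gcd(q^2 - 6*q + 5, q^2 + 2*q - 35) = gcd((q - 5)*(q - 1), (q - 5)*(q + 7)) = q - 5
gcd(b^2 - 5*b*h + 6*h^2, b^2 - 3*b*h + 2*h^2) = b - 2*h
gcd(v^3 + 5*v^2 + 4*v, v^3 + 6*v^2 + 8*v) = v^2 + 4*v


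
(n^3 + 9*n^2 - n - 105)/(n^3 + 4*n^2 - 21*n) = (n + 5)/n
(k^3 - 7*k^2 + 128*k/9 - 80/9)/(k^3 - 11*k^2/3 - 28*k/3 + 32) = (9*k^2 - 27*k + 20)/(3*(3*k^2 + k - 24))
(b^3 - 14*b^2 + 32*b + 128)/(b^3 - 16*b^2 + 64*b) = (b + 2)/b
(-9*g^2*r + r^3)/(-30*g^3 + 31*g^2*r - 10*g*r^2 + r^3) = r*(3*g + r)/(10*g^2 - 7*g*r + r^2)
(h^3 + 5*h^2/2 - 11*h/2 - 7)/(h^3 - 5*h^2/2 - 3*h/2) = (-2*h^3 - 5*h^2 + 11*h + 14)/(h*(-2*h^2 + 5*h + 3))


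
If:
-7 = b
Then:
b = -7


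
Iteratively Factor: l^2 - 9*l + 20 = (l - 5)*(l - 4)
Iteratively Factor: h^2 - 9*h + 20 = (h - 5)*(h - 4)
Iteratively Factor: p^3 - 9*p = (p - 3)*(p^2 + 3*p) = p*(p - 3)*(p + 3)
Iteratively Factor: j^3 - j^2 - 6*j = (j + 2)*(j^2 - 3*j) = (j - 3)*(j + 2)*(j)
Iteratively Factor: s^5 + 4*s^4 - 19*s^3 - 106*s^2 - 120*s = (s - 5)*(s^4 + 9*s^3 + 26*s^2 + 24*s) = (s - 5)*(s + 3)*(s^3 + 6*s^2 + 8*s) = (s - 5)*(s + 3)*(s + 4)*(s^2 + 2*s) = (s - 5)*(s + 2)*(s + 3)*(s + 4)*(s)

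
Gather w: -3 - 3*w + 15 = 12 - 3*w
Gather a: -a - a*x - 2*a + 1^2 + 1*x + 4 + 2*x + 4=a*(-x - 3) + 3*x + 9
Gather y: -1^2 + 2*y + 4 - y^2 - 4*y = -y^2 - 2*y + 3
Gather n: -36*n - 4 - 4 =-36*n - 8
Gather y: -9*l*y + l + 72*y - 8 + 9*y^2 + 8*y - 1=l + 9*y^2 + y*(80 - 9*l) - 9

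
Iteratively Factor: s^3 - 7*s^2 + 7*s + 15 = (s + 1)*(s^2 - 8*s + 15) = (s - 3)*(s + 1)*(s - 5)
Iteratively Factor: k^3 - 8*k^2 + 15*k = (k)*(k^2 - 8*k + 15) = k*(k - 3)*(k - 5)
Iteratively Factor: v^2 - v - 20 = (v - 5)*(v + 4)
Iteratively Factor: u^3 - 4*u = (u + 2)*(u^2 - 2*u) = (u - 2)*(u + 2)*(u)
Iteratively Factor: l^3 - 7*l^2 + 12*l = (l)*(l^2 - 7*l + 12) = l*(l - 4)*(l - 3)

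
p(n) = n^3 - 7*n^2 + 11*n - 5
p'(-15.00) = 896.00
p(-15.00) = -5120.00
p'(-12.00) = 611.00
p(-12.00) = -2873.00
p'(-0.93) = 26.61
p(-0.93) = -22.09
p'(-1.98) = 50.48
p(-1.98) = -61.99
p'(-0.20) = 13.92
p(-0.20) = -7.49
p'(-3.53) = 97.80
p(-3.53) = -175.04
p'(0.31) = 6.95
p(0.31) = -2.23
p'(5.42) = 23.25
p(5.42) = 8.21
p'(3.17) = -3.23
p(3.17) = -8.62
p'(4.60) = 10.08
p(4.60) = -5.18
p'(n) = 3*n^2 - 14*n + 11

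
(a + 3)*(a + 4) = a^2 + 7*a + 12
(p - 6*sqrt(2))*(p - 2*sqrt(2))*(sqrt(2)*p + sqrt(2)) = sqrt(2)*p^3 - 16*p^2 + sqrt(2)*p^2 - 16*p + 24*sqrt(2)*p + 24*sqrt(2)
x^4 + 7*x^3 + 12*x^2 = x^2*(x + 3)*(x + 4)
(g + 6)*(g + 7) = g^2 + 13*g + 42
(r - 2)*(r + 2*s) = r^2 + 2*r*s - 2*r - 4*s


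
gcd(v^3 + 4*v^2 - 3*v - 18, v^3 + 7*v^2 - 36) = v^2 + v - 6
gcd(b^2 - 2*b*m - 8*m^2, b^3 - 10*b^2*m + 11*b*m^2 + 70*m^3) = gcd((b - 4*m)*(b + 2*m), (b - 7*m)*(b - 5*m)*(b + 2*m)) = b + 2*m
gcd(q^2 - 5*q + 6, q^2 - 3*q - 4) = 1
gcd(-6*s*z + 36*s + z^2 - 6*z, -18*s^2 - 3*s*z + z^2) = -6*s + z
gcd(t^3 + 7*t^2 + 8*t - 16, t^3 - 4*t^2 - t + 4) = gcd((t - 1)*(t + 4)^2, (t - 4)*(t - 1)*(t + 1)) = t - 1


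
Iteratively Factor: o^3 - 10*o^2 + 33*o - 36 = (o - 4)*(o^2 - 6*o + 9) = (o - 4)*(o - 3)*(o - 3)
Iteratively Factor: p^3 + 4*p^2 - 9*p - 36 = (p - 3)*(p^2 + 7*p + 12) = (p - 3)*(p + 3)*(p + 4)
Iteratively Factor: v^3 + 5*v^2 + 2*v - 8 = (v + 4)*(v^2 + v - 2) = (v + 2)*(v + 4)*(v - 1)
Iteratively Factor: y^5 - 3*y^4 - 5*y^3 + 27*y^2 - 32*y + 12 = (y - 2)*(y^4 - y^3 - 7*y^2 + 13*y - 6) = (y - 2)*(y - 1)*(y^3 - 7*y + 6) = (y - 2)*(y - 1)^2*(y^2 + y - 6) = (y - 2)^2*(y - 1)^2*(y + 3)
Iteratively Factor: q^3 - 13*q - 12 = (q + 1)*(q^2 - q - 12) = (q + 1)*(q + 3)*(q - 4)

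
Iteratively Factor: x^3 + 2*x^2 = (x + 2)*(x^2) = x*(x + 2)*(x)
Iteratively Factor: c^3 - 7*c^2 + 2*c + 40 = (c - 4)*(c^2 - 3*c - 10) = (c - 4)*(c + 2)*(c - 5)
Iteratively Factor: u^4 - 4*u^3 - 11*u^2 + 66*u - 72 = (u - 3)*(u^3 - u^2 - 14*u + 24) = (u - 3)^2*(u^2 + 2*u - 8) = (u - 3)^2*(u + 4)*(u - 2)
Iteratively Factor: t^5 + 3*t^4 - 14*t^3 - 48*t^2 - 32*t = (t + 2)*(t^4 + t^3 - 16*t^2 - 16*t) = (t + 1)*(t + 2)*(t^3 - 16*t) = t*(t + 1)*(t + 2)*(t^2 - 16) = t*(t + 1)*(t + 2)*(t + 4)*(t - 4)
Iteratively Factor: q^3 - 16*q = (q + 4)*(q^2 - 4*q) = (q - 4)*(q + 4)*(q)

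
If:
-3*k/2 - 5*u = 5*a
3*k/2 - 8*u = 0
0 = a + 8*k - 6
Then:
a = -234/601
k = 480/601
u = 90/601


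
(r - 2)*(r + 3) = r^2 + r - 6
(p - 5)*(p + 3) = p^2 - 2*p - 15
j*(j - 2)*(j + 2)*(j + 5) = j^4 + 5*j^3 - 4*j^2 - 20*j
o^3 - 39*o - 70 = (o - 7)*(o + 2)*(o + 5)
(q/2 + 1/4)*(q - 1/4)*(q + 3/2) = q^3/2 + 7*q^2/8 + q/8 - 3/32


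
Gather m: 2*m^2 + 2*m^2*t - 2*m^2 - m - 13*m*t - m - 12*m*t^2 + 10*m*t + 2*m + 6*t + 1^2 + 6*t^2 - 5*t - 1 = 2*m^2*t + m*(-12*t^2 - 3*t) + 6*t^2 + t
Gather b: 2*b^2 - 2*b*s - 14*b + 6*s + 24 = 2*b^2 + b*(-2*s - 14) + 6*s + 24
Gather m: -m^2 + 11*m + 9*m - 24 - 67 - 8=-m^2 + 20*m - 99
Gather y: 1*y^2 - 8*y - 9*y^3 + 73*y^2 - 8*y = -9*y^3 + 74*y^2 - 16*y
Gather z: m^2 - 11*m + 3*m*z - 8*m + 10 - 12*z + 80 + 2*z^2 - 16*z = m^2 - 19*m + 2*z^2 + z*(3*m - 28) + 90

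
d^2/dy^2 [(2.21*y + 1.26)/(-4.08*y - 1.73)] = -10.7508/(4.08*y + 1.73)^3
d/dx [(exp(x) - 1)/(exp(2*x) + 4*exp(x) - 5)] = -exp(x)/(exp(2*x) + 10*exp(x) + 25)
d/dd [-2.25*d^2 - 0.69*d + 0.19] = -4.5*d - 0.69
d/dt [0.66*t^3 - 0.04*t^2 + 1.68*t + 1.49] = 1.98*t^2 - 0.08*t + 1.68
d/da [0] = 0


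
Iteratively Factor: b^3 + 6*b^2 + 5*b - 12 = (b - 1)*(b^2 + 7*b + 12) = (b - 1)*(b + 4)*(b + 3)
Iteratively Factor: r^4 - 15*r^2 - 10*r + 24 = (r - 4)*(r^3 + 4*r^2 + r - 6) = (r - 4)*(r + 3)*(r^2 + r - 2) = (r - 4)*(r - 1)*(r + 3)*(r + 2)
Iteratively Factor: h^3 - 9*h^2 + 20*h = (h)*(h^2 - 9*h + 20) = h*(h - 4)*(h - 5)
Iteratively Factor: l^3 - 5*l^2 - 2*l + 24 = (l - 4)*(l^2 - l - 6) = (l - 4)*(l + 2)*(l - 3)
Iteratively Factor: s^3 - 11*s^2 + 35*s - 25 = (s - 5)*(s^2 - 6*s + 5) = (s - 5)^2*(s - 1)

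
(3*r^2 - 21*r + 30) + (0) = 3*r^2 - 21*r + 30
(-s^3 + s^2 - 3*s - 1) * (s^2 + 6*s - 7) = -s^5 - 5*s^4 + 10*s^3 - 26*s^2 + 15*s + 7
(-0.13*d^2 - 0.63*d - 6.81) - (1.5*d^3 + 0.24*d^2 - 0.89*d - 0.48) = -1.5*d^3 - 0.37*d^2 + 0.26*d - 6.33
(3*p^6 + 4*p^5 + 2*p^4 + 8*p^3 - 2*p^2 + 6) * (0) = 0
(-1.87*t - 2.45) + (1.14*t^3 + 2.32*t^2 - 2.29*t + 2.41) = 1.14*t^3 + 2.32*t^2 - 4.16*t - 0.04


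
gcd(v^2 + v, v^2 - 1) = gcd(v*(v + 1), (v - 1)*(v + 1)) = v + 1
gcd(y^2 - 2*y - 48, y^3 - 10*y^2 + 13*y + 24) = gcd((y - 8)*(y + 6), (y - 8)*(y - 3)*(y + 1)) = y - 8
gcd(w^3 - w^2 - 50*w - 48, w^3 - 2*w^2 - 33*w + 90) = w + 6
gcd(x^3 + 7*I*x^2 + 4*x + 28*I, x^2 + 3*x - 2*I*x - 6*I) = x - 2*I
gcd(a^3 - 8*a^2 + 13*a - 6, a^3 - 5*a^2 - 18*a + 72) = a - 6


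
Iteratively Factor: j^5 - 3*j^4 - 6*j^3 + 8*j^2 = (j - 4)*(j^4 + j^3 - 2*j^2) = j*(j - 4)*(j^3 + j^2 - 2*j) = j^2*(j - 4)*(j^2 + j - 2) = j^2*(j - 4)*(j - 1)*(j + 2)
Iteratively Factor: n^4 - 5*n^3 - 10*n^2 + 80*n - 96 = (n + 4)*(n^3 - 9*n^2 + 26*n - 24) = (n - 2)*(n + 4)*(n^2 - 7*n + 12) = (n - 3)*(n - 2)*(n + 4)*(n - 4)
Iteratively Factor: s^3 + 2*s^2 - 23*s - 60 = (s + 4)*(s^2 - 2*s - 15) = (s - 5)*(s + 4)*(s + 3)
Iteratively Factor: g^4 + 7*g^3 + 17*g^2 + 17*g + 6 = (g + 1)*(g^3 + 6*g^2 + 11*g + 6) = (g + 1)^2*(g^2 + 5*g + 6) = (g + 1)^2*(g + 2)*(g + 3)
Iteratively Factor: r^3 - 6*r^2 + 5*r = (r - 5)*(r^2 - r) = r*(r - 5)*(r - 1)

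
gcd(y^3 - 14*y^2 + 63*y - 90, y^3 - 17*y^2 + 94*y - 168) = y - 6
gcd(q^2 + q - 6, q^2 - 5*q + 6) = q - 2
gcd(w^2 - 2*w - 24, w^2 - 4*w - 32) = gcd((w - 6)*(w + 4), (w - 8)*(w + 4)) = w + 4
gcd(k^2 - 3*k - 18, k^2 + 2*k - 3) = k + 3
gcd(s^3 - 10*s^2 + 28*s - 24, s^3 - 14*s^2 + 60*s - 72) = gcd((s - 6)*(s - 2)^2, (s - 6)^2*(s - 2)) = s^2 - 8*s + 12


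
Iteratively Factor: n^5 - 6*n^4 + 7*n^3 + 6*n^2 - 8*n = (n + 1)*(n^4 - 7*n^3 + 14*n^2 - 8*n) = (n - 1)*(n + 1)*(n^3 - 6*n^2 + 8*n) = (n - 2)*(n - 1)*(n + 1)*(n^2 - 4*n) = (n - 4)*(n - 2)*(n - 1)*(n + 1)*(n)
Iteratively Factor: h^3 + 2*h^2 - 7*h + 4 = (h - 1)*(h^2 + 3*h - 4) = (h - 1)^2*(h + 4)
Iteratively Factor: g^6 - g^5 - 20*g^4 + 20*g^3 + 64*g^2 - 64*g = (g)*(g^5 - g^4 - 20*g^3 + 20*g^2 + 64*g - 64) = g*(g - 1)*(g^4 - 20*g^2 + 64) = g*(g - 4)*(g - 1)*(g^3 + 4*g^2 - 4*g - 16) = g*(g - 4)*(g - 1)*(g + 2)*(g^2 + 2*g - 8) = g*(g - 4)*(g - 2)*(g - 1)*(g + 2)*(g + 4)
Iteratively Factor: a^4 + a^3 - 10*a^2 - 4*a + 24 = (a - 2)*(a^3 + 3*a^2 - 4*a - 12) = (a - 2)*(a + 3)*(a^2 - 4) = (a - 2)*(a + 2)*(a + 3)*(a - 2)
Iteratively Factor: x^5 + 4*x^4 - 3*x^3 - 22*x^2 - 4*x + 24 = (x - 2)*(x^4 + 6*x^3 + 9*x^2 - 4*x - 12) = (x - 2)*(x + 2)*(x^3 + 4*x^2 + x - 6) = (x - 2)*(x + 2)^2*(x^2 + 2*x - 3) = (x - 2)*(x - 1)*(x + 2)^2*(x + 3)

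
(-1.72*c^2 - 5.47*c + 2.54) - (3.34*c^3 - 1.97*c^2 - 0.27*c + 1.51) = -3.34*c^3 + 0.25*c^2 - 5.2*c + 1.03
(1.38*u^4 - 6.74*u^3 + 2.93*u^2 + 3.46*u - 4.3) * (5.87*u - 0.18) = 8.1006*u^5 - 39.8122*u^4 + 18.4123*u^3 + 19.7828*u^2 - 25.8638*u + 0.774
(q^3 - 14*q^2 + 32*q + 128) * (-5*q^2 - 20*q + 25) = -5*q^5 + 50*q^4 + 145*q^3 - 1630*q^2 - 1760*q + 3200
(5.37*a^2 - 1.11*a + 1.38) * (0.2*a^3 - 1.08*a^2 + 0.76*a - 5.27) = 1.074*a^5 - 6.0216*a^4 + 5.556*a^3 - 30.6339*a^2 + 6.8985*a - 7.2726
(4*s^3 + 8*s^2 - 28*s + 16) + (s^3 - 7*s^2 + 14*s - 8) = 5*s^3 + s^2 - 14*s + 8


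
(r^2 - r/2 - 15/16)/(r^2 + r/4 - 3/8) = (4*r - 5)/(2*(2*r - 1))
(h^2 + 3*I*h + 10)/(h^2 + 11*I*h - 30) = (h - 2*I)/(h + 6*I)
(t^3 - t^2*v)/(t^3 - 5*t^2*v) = (t - v)/(t - 5*v)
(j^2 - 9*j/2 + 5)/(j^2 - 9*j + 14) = (j - 5/2)/(j - 7)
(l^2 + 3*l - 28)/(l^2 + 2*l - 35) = (l - 4)/(l - 5)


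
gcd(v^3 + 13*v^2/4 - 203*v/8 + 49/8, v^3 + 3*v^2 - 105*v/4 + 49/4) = v^2 + 7*v/2 - 49/2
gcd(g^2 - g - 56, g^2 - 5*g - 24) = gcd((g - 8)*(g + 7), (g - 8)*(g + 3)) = g - 8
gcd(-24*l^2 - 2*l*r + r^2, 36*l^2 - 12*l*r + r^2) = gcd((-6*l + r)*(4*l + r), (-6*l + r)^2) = -6*l + r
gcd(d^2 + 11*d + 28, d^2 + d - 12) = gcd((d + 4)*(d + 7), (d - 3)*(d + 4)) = d + 4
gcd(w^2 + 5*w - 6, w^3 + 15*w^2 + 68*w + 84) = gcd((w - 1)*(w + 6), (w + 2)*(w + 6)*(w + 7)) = w + 6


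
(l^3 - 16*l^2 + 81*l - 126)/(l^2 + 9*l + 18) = (l^3 - 16*l^2 + 81*l - 126)/(l^2 + 9*l + 18)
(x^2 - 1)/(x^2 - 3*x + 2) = (x + 1)/(x - 2)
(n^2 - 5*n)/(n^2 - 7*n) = (n - 5)/(n - 7)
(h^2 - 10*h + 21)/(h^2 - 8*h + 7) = (h - 3)/(h - 1)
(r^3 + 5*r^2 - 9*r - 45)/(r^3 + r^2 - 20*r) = (r^2 - 9)/(r*(r - 4))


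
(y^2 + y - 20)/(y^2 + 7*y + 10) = (y - 4)/(y + 2)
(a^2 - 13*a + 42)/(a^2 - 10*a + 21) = (a - 6)/(a - 3)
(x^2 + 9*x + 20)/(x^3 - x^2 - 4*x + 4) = (x^2 + 9*x + 20)/(x^3 - x^2 - 4*x + 4)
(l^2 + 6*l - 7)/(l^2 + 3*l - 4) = (l + 7)/(l + 4)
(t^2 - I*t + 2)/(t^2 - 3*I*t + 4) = (t - 2*I)/(t - 4*I)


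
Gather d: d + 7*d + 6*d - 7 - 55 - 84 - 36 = 14*d - 182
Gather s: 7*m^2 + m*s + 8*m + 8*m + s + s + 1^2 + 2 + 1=7*m^2 + 16*m + s*(m + 2) + 4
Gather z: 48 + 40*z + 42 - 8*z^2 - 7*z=-8*z^2 + 33*z + 90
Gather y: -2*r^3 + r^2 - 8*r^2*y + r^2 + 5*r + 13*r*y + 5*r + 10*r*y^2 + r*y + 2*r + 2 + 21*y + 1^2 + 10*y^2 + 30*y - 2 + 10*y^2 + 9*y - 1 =-2*r^3 + 2*r^2 + 12*r + y^2*(10*r + 20) + y*(-8*r^2 + 14*r + 60)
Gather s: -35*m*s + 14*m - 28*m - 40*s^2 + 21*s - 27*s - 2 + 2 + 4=-14*m - 40*s^2 + s*(-35*m - 6) + 4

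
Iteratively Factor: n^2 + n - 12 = (n - 3)*(n + 4)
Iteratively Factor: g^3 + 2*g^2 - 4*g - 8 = (g + 2)*(g^2 - 4) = (g - 2)*(g + 2)*(g + 2)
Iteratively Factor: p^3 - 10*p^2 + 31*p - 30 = (p - 2)*(p^2 - 8*p + 15) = (p - 5)*(p - 2)*(p - 3)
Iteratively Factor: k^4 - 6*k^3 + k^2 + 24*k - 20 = (k + 2)*(k^3 - 8*k^2 + 17*k - 10) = (k - 2)*(k + 2)*(k^2 - 6*k + 5) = (k - 2)*(k - 1)*(k + 2)*(k - 5)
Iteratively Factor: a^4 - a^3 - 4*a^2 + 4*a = (a - 2)*(a^3 + a^2 - 2*a) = (a - 2)*(a + 2)*(a^2 - a) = a*(a - 2)*(a + 2)*(a - 1)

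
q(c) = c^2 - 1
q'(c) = 2*c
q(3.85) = 13.82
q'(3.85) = 7.70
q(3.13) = 8.80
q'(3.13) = 6.26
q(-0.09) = -0.99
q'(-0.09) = -0.18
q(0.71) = -0.50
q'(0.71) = 1.42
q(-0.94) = -0.12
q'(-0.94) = -1.88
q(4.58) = 19.98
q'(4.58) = 9.16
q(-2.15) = 3.62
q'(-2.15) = -4.30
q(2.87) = 7.24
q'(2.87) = 5.74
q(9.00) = 80.00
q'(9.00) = 18.00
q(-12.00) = 143.00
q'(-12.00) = -24.00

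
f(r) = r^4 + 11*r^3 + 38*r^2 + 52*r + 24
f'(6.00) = 2560.00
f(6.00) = 5376.00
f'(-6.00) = -80.00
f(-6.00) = 0.00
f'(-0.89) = 7.68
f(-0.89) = 0.69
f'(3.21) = 768.30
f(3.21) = 1052.49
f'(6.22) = 2764.00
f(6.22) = 5961.45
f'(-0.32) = 30.93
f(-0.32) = 10.90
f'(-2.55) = 6.46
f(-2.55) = -1.62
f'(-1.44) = -0.96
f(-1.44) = -0.63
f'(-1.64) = -1.53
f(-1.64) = -0.36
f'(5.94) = 2506.14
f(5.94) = 5224.02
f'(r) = 4*r^3 + 33*r^2 + 76*r + 52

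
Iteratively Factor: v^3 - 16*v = (v - 4)*(v^2 + 4*v) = v*(v - 4)*(v + 4)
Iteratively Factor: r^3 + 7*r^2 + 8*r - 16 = (r + 4)*(r^2 + 3*r - 4) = (r - 1)*(r + 4)*(r + 4)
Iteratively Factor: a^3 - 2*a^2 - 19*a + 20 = (a - 5)*(a^2 + 3*a - 4) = (a - 5)*(a - 1)*(a + 4)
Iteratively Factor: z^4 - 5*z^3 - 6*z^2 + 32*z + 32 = (z - 4)*(z^3 - z^2 - 10*z - 8) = (z - 4)^2*(z^2 + 3*z + 2) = (z - 4)^2*(z + 2)*(z + 1)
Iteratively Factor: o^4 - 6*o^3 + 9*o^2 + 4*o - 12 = (o - 2)*(o^3 - 4*o^2 + o + 6) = (o - 3)*(o - 2)*(o^2 - o - 2) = (o - 3)*(o - 2)^2*(o + 1)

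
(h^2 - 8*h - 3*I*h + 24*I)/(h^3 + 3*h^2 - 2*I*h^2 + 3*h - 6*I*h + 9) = (h - 8)/(h^2 + h*(3 + I) + 3*I)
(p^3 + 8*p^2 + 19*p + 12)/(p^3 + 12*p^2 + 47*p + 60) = (p + 1)/(p + 5)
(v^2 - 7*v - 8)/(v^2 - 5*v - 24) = (v + 1)/(v + 3)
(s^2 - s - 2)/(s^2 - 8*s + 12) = (s + 1)/(s - 6)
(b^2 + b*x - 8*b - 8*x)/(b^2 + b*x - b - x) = (b - 8)/(b - 1)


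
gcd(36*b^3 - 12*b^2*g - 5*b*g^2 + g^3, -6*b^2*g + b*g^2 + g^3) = 6*b^2 - b*g - g^2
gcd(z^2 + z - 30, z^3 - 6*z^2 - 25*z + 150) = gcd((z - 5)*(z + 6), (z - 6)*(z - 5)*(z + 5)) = z - 5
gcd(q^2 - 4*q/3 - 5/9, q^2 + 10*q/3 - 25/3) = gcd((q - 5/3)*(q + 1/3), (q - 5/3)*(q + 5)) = q - 5/3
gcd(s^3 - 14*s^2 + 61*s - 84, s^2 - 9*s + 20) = s - 4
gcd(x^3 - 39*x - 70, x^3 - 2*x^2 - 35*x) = x^2 - 2*x - 35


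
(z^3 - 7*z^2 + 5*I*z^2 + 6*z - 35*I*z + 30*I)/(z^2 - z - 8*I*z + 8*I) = (z^2 + z*(-6 + 5*I) - 30*I)/(z - 8*I)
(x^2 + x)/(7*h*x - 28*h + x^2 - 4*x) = x*(x + 1)/(7*h*x - 28*h + x^2 - 4*x)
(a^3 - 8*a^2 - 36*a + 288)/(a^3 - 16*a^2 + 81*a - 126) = (a^2 - 2*a - 48)/(a^2 - 10*a + 21)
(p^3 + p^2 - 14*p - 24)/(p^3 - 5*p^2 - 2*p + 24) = (p + 3)/(p - 3)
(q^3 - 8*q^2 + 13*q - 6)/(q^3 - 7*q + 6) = (q^2 - 7*q + 6)/(q^2 + q - 6)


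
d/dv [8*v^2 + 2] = 16*v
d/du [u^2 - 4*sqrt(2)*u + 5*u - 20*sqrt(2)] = 2*u - 4*sqrt(2) + 5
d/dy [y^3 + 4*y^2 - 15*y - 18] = 3*y^2 + 8*y - 15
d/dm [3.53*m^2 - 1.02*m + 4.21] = 7.06*m - 1.02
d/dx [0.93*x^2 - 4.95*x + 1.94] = 1.86*x - 4.95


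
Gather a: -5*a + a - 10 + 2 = -4*a - 8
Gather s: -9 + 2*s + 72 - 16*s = 63 - 14*s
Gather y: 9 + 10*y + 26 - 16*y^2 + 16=-16*y^2 + 10*y + 51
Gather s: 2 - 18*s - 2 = -18*s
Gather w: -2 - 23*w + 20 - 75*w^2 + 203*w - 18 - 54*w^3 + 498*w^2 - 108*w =-54*w^3 + 423*w^2 + 72*w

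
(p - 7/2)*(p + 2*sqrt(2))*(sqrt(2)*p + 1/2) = sqrt(2)*p^3 - 7*sqrt(2)*p^2/2 + 9*p^2/2 - 63*p/4 + sqrt(2)*p - 7*sqrt(2)/2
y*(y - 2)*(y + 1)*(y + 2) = y^4 + y^3 - 4*y^2 - 4*y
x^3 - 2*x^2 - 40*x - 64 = (x - 8)*(x + 2)*(x + 4)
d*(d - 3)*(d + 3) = d^3 - 9*d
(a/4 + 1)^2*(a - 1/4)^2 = a^4/16 + 15*a^3/32 + 193*a^2/256 - 15*a/32 + 1/16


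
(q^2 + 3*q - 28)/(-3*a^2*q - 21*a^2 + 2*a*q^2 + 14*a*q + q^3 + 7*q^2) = (q - 4)/(-3*a^2 + 2*a*q + q^2)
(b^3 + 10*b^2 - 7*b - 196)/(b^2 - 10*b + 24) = (b^2 + 14*b + 49)/(b - 6)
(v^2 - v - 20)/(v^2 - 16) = (v - 5)/(v - 4)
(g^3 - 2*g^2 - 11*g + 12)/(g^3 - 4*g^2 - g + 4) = (g + 3)/(g + 1)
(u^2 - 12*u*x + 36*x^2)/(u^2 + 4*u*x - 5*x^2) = (u^2 - 12*u*x + 36*x^2)/(u^2 + 4*u*x - 5*x^2)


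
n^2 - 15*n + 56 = (n - 8)*(n - 7)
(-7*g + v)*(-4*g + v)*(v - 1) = 28*g^2*v - 28*g^2 - 11*g*v^2 + 11*g*v + v^3 - v^2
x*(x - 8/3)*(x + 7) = x^3 + 13*x^2/3 - 56*x/3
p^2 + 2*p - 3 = (p - 1)*(p + 3)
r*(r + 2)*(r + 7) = r^3 + 9*r^2 + 14*r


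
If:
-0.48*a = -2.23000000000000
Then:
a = 4.65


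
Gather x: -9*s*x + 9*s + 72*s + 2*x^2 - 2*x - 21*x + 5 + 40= 81*s + 2*x^2 + x*(-9*s - 23) + 45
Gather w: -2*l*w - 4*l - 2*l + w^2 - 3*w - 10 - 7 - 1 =-6*l + w^2 + w*(-2*l - 3) - 18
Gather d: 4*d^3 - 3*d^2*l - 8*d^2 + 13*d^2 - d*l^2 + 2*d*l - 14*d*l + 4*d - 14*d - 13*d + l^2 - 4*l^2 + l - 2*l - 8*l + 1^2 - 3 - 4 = 4*d^3 + d^2*(5 - 3*l) + d*(-l^2 - 12*l - 23) - 3*l^2 - 9*l - 6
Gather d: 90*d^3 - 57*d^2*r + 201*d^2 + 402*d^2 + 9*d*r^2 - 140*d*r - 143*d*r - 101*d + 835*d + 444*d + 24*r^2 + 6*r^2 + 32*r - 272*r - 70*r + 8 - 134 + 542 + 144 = 90*d^3 + d^2*(603 - 57*r) + d*(9*r^2 - 283*r + 1178) + 30*r^2 - 310*r + 560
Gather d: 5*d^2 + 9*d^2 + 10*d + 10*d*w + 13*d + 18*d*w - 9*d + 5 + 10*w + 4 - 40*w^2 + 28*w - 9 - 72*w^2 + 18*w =14*d^2 + d*(28*w + 14) - 112*w^2 + 56*w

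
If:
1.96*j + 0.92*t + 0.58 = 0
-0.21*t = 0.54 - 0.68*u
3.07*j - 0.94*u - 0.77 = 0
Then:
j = 0.36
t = -1.40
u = 0.36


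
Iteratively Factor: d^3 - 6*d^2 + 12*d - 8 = (d - 2)*(d^2 - 4*d + 4) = (d - 2)^2*(d - 2)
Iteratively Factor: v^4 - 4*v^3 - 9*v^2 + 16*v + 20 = (v + 2)*(v^3 - 6*v^2 + 3*v + 10) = (v - 5)*(v + 2)*(v^2 - v - 2) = (v - 5)*(v - 2)*(v + 2)*(v + 1)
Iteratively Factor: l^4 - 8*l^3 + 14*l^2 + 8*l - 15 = (l - 5)*(l^3 - 3*l^2 - l + 3) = (l - 5)*(l - 1)*(l^2 - 2*l - 3) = (l - 5)*(l - 3)*(l - 1)*(l + 1)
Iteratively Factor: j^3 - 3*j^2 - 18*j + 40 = (j - 5)*(j^2 + 2*j - 8) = (j - 5)*(j + 4)*(j - 2)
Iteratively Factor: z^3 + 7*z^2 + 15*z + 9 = (z + 1)*(z^2 + 6*z + 9) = (z + 1)*(z + 3)*(z + 3)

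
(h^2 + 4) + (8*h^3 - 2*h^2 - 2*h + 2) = 8*h^3 - h^2 - 2*h + 6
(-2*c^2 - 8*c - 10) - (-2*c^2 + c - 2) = -9*c - 8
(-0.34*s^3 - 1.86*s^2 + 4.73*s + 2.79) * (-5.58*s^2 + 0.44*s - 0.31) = 1.8972*s^5 + 10.2292*s^4 - 27.1064*s^3 - 12.9104*s^2 - 0.2387*s - 0.8649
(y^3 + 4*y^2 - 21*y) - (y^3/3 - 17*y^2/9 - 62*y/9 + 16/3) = 2*y^3/3 + 53*y^2/9 - 127*y/9 - 16/3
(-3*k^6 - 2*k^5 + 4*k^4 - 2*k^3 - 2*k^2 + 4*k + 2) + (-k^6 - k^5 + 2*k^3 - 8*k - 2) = -4*k^6 - 3*k^5 + 4*k^4 - 2*k^2 - 4*k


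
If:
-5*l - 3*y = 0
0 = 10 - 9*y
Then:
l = -2/3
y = 10/9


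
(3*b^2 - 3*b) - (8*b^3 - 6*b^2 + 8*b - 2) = -8*b^3 + 9*b^2 - 11*b + 2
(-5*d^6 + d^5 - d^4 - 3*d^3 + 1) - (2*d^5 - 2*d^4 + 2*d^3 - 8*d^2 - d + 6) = -5*d^6 - d^5 + d^4 - 5*d^3 + 8*d^2 + d - 5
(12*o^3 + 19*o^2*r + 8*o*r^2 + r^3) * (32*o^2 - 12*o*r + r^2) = 384*o^5 + 464*o^4*r + 40*o^3*r^2 - 45*o^2*r^3 - 4*o*r^4 + r^5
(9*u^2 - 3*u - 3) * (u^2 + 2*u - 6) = 9*u^4 + 15*u^3 - 63*u^2 + 12*u + 18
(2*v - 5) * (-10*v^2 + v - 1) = -20*v^3 + 52*v^2 - 7*v + 5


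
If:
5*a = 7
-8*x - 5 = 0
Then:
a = 7/5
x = -5/8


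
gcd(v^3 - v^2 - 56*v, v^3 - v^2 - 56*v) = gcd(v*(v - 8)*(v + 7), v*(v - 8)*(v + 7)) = v^3 - v^2 - 56*v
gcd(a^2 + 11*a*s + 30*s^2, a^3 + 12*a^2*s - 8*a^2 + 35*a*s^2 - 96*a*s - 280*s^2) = a + 5*s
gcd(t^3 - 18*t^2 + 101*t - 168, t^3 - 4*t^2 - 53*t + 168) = t^2 - 11*t + 24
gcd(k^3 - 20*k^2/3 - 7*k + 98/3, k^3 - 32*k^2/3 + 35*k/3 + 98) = k^2 - 14*k/3 - 49/3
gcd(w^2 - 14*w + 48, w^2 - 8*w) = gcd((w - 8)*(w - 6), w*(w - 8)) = w - 8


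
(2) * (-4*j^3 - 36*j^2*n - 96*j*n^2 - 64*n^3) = -8*j^3 - 72*j^2*n - 192*j*n^2 - 128*n^3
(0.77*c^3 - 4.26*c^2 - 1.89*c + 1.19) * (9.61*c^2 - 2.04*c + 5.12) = 7.3997*c^5 - 42.5094*c^4 - 5.5301*c^3 - 6.5197*c^2 - 12.1044*c + 6.0928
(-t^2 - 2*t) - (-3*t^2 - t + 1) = 2*t^2 - t - 1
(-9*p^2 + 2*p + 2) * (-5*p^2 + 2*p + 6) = 45*p^4 - 28*p^3 - 60*p^2 + 16*p + 12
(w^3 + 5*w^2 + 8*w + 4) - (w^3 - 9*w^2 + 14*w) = 14*w^2 - 6*w + 4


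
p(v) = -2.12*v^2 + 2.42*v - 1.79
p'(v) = 2.42 - 4.24*v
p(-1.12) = -7.16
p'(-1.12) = 7.17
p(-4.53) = -56.26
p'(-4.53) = 21.63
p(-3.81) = -41.78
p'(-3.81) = 18.57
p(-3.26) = -32.21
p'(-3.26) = 16.24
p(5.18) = -46.14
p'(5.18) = -19.54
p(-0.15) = -2.20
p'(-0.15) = 3.06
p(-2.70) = -23.78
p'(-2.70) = 13.87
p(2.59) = -9.74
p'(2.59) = -8.56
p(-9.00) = -195.29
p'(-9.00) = 40.58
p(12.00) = -278.03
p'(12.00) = -48.46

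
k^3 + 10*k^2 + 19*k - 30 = (k - 1)*(k + 5)*(k + 6)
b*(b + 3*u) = b^2 + 3*b*u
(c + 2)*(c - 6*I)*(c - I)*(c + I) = c^4 + 2*c^3 - 6*I*c^3 + c^2 - 12*I*c^2 + 2*c - 6*I*c - 12*I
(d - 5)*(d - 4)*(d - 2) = d^3 - 11*d^2 + 38*d - 40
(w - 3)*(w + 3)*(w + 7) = w^3 + 7*w^2 - 9*w - 63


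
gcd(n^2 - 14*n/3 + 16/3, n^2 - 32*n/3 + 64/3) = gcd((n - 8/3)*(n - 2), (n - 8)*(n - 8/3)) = n - 8/3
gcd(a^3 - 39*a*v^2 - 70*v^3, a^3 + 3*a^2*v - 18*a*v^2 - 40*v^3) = a^2 + 7*a*v + 10*v^2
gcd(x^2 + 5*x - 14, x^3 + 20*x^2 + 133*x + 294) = x + 7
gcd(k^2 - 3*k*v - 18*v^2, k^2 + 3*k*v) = k + 3*v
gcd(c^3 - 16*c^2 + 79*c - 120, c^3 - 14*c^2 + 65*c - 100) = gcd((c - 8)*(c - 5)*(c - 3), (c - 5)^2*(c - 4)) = c - 5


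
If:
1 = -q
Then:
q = -1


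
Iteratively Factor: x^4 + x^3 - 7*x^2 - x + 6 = (x + 1)*(x^3 - 7*x + 6) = (x - 2)*(x + 1)*(x^2 + 2*x - 3) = (x - 2)*(x + 1)*(x + 3)*(x - 1)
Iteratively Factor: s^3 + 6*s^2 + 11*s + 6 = (s + 2)*(s^2 + 4*s + 3) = (s + 1)*(s + 2)*(s + 3)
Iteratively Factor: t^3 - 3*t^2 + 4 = (t + 1)*(t^2 - 4*t + 4) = (t - 2)*(t + 1)*(t - 2)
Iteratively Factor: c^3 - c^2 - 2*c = (c - 2)*(c^2 + c) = c*(c - 2)*(c + 1)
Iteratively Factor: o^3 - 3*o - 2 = (o - 2)*(o^2 + 2*o + 1) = (o - 2)*(o + 1)*(o + 1)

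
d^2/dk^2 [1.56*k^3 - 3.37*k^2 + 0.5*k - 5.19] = 9.36*k - 6.74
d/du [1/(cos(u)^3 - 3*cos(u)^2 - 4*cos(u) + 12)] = (3*cos(u)^2 - 6*cos(u) - 4)*sin(u)/(cos(u)^3 - 3*cos(u)^2 - 4*cos(u) + 12)^2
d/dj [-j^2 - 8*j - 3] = -2*j - 8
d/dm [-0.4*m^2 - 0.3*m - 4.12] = -0.8*m - 0.3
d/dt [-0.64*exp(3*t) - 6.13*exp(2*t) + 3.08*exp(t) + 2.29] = (-1.92*exp(2*t) - 12.26*exp(t) + 3.08)*exp(t)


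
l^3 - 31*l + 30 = (l - 5)*(l - 1)*(l + 6)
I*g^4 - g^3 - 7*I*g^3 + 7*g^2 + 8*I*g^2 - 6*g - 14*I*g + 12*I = (g - 6)*(g - I)*(g + 2*I)*(I*g - I)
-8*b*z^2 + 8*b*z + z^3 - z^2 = z*(-8*b + z)*(z - 1)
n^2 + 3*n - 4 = (n - 1)*(n + 4)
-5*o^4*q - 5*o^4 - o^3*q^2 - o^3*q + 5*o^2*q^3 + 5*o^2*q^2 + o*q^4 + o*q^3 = (-o + q)*(o + q)*(5*o + q)*(o*q + o)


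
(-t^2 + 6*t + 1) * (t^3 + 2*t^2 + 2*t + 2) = -t^5 + 4*t^4 + 11*t^3 + 12*t^2 + 14*t + 2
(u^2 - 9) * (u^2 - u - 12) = u^4 - u^3 - 21*u^2 + 9*u + 108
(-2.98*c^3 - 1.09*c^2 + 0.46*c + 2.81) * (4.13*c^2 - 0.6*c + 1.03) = -12.3074*c^5 - 2.7137*c^4 - 0.5156*c^3 + 10.2066*c^2 - 1.2122*c + 2.8943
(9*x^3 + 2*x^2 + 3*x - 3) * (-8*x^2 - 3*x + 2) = -72*x^5 - 43*x^4 - 12*x^3 + 19*x^2 + 15*x - 6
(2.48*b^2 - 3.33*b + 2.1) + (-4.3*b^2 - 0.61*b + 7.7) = -1.82*b^2 - 3.94*b + 9.8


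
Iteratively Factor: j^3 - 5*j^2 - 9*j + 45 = (j + 3)*(j^2 - 8*j + 15) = (j - 3)*(j + 3)*(j - 5)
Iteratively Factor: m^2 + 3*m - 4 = (m + 4)*(m - 1)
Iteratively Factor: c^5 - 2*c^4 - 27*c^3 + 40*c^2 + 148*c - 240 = (c + 3)*(c^4 - 5*c^3 - 12*c^2 + 76*c - 80) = (c - 2)*(c + 3)*(c^3 - 3*c^2 - 18*c + 40) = (c - 5)*(c - 2)*(c + 3)*(c^2 + 2*c - 8) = (c - 5)*(c - 2)^2*(c + 3)*(c + 4)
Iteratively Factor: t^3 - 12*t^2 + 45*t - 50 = (t - 2)*(t^2 - 10*t + 25) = (t - 5)*(t - 2)*(t - 5)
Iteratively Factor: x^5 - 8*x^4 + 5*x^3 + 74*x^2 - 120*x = (x - 2)*(x^4 - 6*x^3 - 7*x^2 + 60*x) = x*(x - 2)*(x^3 - 6*x^2 - 7*x + 60) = x*(x - 2)*(x + 3)*(x^2 - 9*x + 20) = x*(x - 4)*(x - 2)*(x + 3)*(x - 5)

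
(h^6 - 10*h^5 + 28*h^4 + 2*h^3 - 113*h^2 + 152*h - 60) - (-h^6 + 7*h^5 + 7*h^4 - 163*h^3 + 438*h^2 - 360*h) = 2*h^6 - 17*h^5 + 21*h^4 + 165*h^3 - 551*h^2 + 512*h - 60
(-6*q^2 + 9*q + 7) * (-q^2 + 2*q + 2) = 6*q^4 - 21*q^3 - q^2 + 32*q + 14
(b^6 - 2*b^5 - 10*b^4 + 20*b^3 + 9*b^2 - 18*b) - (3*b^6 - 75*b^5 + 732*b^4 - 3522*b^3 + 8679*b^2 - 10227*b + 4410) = -2*b^6 + 73*b^5 - 742*b^4 + 3542*b^3 - 8670*b^2 + 10209*b - 4410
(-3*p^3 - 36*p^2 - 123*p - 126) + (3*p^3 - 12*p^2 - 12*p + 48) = -48*p^2 - 135*p - 78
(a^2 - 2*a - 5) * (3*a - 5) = 3*a^3 - 11*a^2 - 5*a + 25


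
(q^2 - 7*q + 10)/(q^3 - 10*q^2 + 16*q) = (q - 5)/(q*(q - 8))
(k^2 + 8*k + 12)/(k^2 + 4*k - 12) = (k + 2)/(k - 2)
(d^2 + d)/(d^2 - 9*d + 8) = d*(d + 1)/(d^2 - 9*d + 8)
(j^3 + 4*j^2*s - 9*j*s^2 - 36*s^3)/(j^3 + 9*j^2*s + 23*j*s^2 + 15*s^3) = (j^2 + j*s - 12*s^2)/(j^2 + 6*j*s + 5*s^2)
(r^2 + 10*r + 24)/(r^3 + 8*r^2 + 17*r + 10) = (r^2 + 10*r + 24)/(r^3 + 8*r^2 + 17*r + 10)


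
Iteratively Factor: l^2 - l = (l - 1)*(l)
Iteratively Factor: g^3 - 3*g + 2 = (g + 2)*(g^2 - 2*g + 1) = (g - 1)*(g + 2)*(g - 1)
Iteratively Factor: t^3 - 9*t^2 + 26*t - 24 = (t - 4)*(t^2 - 5*t + 6) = (t - 4)*(t - 3)*(t - 2)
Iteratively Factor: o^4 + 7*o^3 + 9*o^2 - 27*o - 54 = (o - 2)*(o^3 + 9*o^2 + 27*o + 27) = (o - 2)*(o + 3)*(o^2 + 6*o + 9) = (o - 2)*(o + 3)^2*(o + 3)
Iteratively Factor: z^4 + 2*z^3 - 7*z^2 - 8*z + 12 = (z - 2)*(z^3 + 4*z^2 + z - 6) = (z - 2)*(z + 2)*(z^2 + 2*z - 3) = (z - 2)*(z + 2)*(z + 3)*(z - 1)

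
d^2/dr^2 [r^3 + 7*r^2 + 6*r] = 6*r + 14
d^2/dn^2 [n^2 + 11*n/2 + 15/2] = 2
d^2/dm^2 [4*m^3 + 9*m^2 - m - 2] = 24*m + 18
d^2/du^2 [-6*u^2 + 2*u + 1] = -12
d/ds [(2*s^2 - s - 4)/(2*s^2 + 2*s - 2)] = (3*s^2 + 4*s + 5)/(2*(s^4 + 2*s^3 - s^2 - 2*s + 1))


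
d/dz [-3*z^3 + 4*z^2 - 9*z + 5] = -9*z^2 + 8*z - 9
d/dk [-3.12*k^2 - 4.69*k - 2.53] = -6.24*k - 4.69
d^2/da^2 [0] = 0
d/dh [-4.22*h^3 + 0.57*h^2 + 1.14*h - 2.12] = -12.66*h^2 + 1.14*h + 1.14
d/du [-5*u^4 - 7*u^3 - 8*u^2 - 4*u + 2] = -20*u^3 - 21*u^2 - 16*u - 4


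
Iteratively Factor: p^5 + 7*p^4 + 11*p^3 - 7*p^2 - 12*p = (p + 1)*(p^4 + 6*p^3 + 5*p^2 - 12*p) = (p + 1)*(p + 3)*(p^3 + 3*p^2 - 4*p) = p*(p + 1)*(p + 3)*(p^2 + 3*p - 4) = p*(p - 1)*(p + 1)*(p + 3)*(p + 4)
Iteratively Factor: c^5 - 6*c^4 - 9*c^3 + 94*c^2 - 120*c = (c)*(c^4 - 6*c^3 - 9*c^2 + 94*c - 120) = c*(c - 3)*(c^3 - 3*c^2 - 18*c + 40) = c*(c - 3)*(c + 4)*(c^2 - 7*c + 10) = c*(c - 5)*(c - 3)*(c + 4)*(c - 2)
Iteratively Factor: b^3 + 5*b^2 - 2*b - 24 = (b + 3)*(b^2 + 2*b - 8) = (b + 3)*(b + 4)*(b - 2)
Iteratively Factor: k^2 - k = (k)*(k - 1)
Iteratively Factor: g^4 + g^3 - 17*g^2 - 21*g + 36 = (g + 3)*(g^3 - 2*g^2 - 11*g + 12) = (g + 3)^2*(g^2 - 5*g + 4) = (g - 4)*(g + 3)^2*(g - 1)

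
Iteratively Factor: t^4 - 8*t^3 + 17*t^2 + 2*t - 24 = (t + 1)*(t^3 - 9*t^2 + 26*t - 24) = (t - 4)*(t + 1)*(t^2 - 5*t + 6) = (t - 4)*(t - 3)*(t + 1)*(t - 2)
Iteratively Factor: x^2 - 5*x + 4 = (x - 1)*(x - 4)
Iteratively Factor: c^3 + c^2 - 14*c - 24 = (c - 4)*(c^2 + 5*c + 6) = (c - 4)*(c + 3)*(c + 2)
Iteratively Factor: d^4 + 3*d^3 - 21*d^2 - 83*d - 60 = (d + 1)*(d^3 + 2*d^2 - 23*d - 60) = (d - 5)*(d + 1)*(d^2 + 7*d + 12) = (d - 5)*(d + 1)*(d + 4)*(d + 3)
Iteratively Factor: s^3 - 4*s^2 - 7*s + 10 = (s + 2)*(s^2 - 6*s + 5) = (s - 1)*(s + 2)*(s - 5)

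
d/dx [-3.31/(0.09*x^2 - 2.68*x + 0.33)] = (0.5958*x - 8.8708)/(0.09*x^2 - 2.68*x + 0.33)^2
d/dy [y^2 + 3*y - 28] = 2*y + 3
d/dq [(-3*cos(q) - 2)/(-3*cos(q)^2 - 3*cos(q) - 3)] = (-3*sin(q)^2 + 4*cos(q) + 2)*sin(q)/(3*(cos(q)^2 + cos(q) + 1)^2)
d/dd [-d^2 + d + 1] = 1 - 2*d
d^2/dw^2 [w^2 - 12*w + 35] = 2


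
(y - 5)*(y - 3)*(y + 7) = y^3 - y^2 - 41*y + 105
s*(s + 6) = s^2 + 6*s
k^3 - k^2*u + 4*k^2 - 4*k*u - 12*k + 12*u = (k - 2)*(k + 6)*(k - u)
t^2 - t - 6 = (t - 3)*(t + 2)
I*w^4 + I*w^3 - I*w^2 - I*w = w*(w - 1)*(w + 1)*(I*w + I)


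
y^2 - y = y*(y - 1)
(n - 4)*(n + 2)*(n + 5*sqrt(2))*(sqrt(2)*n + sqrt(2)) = sqrt(2)*n^4 - sqrt(2)*n^3 + 10*n^3 - 10*sqrt(2)*n^2 - 10*n^2 - 100*n - 8*sqrt(2)*n - 80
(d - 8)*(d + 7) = d^2 - d - 56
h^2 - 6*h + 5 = (h - 5)*(h - 1)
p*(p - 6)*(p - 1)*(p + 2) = p^4 - 5*p^3 - 8*p^2 + 12*p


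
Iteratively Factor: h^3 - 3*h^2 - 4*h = (h)*(h^2 - 3*h - 4) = h*(h + 1)*(h - 4)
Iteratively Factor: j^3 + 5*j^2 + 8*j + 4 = (j + 2)*(j^2 + 3*j + 2) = (j + 1)*(j + 2)*(j + 2)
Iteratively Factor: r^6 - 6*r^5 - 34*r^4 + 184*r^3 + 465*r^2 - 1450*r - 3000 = (r - 5)*(r^5 - r^4 - 39*r^3 - 11*r^2 + 410*r + 600) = (r - 5)*(r + 2)*(r^4 - 3*r^3 - 33*r^2 + 55*r + 300) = (r - 5)^2*(r + 2)*(r^3 + 2*r^2 - 23*r - 60) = (r - 5)^3*(r + 2)*(r^2 + 7*r + 12) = (r - 5)^3*(r + 2)*(r + 4)*(r + 3)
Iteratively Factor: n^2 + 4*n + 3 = (n + 1)*(n + 3)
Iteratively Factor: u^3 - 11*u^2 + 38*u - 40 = (u - 2)*(u^2 - 9*u + 20) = (u - 5)*(u - 2)*(u - 4)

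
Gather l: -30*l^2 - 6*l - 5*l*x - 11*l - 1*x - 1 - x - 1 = -30*l^2 + l*(-5*x - 17) - 2*x - 2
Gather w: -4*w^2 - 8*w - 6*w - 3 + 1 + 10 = -4*w^2 - 14*w + 8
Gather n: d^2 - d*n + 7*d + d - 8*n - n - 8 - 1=d^2 + 8*d + n*(-d - 9) - 9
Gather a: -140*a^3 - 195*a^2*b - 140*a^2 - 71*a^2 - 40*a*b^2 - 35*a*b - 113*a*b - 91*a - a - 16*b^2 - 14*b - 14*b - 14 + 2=-140*a^3 + a^2*(-195*b - 211) + a*(-40*b^2 - 148*b - 92) - 16*b^2 - 28*b - 12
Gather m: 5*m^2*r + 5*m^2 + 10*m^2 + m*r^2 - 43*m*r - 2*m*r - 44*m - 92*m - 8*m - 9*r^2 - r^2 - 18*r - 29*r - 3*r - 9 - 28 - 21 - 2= m^2*(5*r + 15) + m*(r^2 - 45*r - 144) - 10*r^2 - 50*r - 60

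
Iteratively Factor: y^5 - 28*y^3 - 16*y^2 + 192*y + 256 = (y - 4)*(y^4 + 4*y^3 - 12*y^2 - 64*y - 64) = (y - 4)*(y + 2)*(y^3 + 2*y^2 - 16*y - 32) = (y - 4)*(y + 2)^2*(y^2 - 16) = (y - 4)*(y + 2)^2*(y + 4)*(y - 4)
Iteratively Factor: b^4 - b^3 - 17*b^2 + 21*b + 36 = (b - 3)*(b^3 + 2*b^2 - 11*b - 12) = (b - 3)^2*(b^2 + 5*b + 4) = (b - 3)^2*(b + 4)*(b + 1)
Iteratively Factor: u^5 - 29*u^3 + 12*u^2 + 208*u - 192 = (u - 4)*(u^4 + 4*u^3 - 13*u^2 - 40*u + 48) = (u - 4)*(u + 4)*(u^3 - 13*u + 12) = (u - 4)*(u - 3)*(u + 4)*(u^2 + 3*u - 4) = (u - 4)*(u - 3)*(u - 1)*(u + 4)*(u + 4)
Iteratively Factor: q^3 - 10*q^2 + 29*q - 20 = (q - 4)*(q^2 - 6*q + 5) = (q - 4)*(q - 1)*(q - 5)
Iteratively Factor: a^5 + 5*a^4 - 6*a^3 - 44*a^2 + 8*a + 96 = (a + 3)*(a^4 + 2*a^3 - 12*a^2 - 8*a + 32) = (a + 3)*(a + 4)*(a^3 - 2*a^2 - 4*a + 8) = (a + 2)*(a + 3)*(a + 4)*(a^2 - 4*a + 4) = (a - 2)*(a + 2)*(a + 3)*(a + 4)*(a - 2)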